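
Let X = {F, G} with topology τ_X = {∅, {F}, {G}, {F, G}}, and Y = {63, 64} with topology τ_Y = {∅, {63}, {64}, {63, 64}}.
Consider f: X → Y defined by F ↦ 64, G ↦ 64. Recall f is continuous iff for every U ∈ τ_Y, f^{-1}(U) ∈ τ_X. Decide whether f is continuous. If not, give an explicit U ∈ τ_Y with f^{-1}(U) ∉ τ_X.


f IS continuous.

Compute f^{-1}(U) for each U ∈ τ_Y:
  U = ∅: f^{-1}(U) = ∅ ∈ τ_X ✓.
  U = {63}: f^{-1}(U) = ∅ ∈ τ_X ✓.
  U = {64}: f^{-1}(U) = {F, G} ∈ τ_X ✓.
  U = {63, 64}: f^{-1}(U) = {F, G} ∈ τ_X ✓.
Every preimage lies in τ_X, so f IS continuous.


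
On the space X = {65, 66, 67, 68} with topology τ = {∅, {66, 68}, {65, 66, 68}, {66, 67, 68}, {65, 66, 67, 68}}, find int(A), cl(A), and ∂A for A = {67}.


int(A) = ∅, cl(A) = {67}, ∂A = {67}.

Closed sets in (X, τ) are complements of opens:
  closed(X, τ) = {∅, {65}, {67}, {65, 67}, {65, 66, 67, 68}}.
int(A) = ⋃ {U ∈ τ : U ⊆ A}. Opens contained in A: ∅.
Taking the union of these: int(A) = ∅.
cl(A) = ⋂ {C closed : A ⊆ C}. Closed sets containing A: {67}, {65, 67}, {65, 66, 67, 68}.
Intersecting these: cl(A) = {67}.
∂A = cl(A) ∖ int(A) = {67} ∖ ∅ = {67}.


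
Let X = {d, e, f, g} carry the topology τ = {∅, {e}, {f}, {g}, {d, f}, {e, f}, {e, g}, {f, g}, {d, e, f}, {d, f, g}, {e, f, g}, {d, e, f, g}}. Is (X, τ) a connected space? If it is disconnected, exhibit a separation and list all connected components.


(X, τ) is disconnected; components = [{e}, {g}, {d, f}].

Find clopen sets (U ∈ τ with X ∖ U ∈ τ):
  U = ∅, X ∖ U = {d, e, f, g} — both open, so U is clopen.
  U = {e}, X ∖ U = {d, f, g} — both open, so U is clopen.
  U = {g}, X ∖ U = {d, e, f} — both open, so U is clopen.
  U = {d, f}, X ∖ U = {e, g} — both open, so U is clopen.
  U = {e, g}, X ∖ U = {d, f} — both open, so U is clopen.
  U = {d, e, f}, X ∖ U = {g} — both open, so U is clopen.
  U = {d, f, g}, X ∖ U = {e} — both open, so U is clopen.
  U = {d, e, f, g}, X ∖ U = ∅ — both open, so U is clopen.
Nontrivial clopen(s) exist: e.g. {e}. So (X, τ) is disconnected.
Compute connected components by grouping points that agree on all clopens:
  component: {e}
  component: {g}
  component: {d, f}


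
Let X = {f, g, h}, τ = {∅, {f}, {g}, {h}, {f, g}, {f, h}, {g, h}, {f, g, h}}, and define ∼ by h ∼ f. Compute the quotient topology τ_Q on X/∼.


X/∼ = {[f=h], [g]}; |τ_Q| = 4.

Equivalence classes: [f=h], [g].
Quotient map π: X → X/∼ sends f ↦ [f=h], g ↦ [g], h ↦ [f=h].
For each subset V ⊆ X/∼, compute π^{-1}(V) ⊆ X and check whether π^{-1}(V) ∈ τ. V is open in τ_Q iff π^{-1}(V) ∈ τ.
  V = {}: π^{-1}(V) = ∅ ∈ τ ✓.
  V = {[f=h]}: π^{-1}(V) = {f, h} ∈ τ ✓.
  V = {[g]}: π^{-1}(V) = {g} ∈ τ ✓.
  V = {[f=h], [g]}: π^{-1}(V) = {f, g, h} ∈ τ ✓.
Open sets in the quotient: τ_Q = {{}, {[f=h]}, {[g]}, {[f=h], [g]}} (4 elements).


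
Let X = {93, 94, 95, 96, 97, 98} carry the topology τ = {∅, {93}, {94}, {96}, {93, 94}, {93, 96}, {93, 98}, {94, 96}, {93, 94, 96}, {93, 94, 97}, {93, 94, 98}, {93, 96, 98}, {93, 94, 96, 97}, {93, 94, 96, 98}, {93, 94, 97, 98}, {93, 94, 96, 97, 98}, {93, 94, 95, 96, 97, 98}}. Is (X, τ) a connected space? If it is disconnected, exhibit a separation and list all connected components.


(X, τ) is connected.

Find clopen sets (U ∈ τ with X ∖ U ∈ τ):
  U = ∅, X ∖ U = {93, 94, 95, 96, 97, 98} — both open, so U is clopen.
  U = {93, 94, 95, 96, 97, 98}, X ∖ U = ∅ — both open, so U is clopen.
Only trivial clopens (∅ and X) exist, so (X, τ) is connected.
Compute connected components by grouping points that agree on all clopens:
  component: {93, 94, 95, 96, 97, 98}


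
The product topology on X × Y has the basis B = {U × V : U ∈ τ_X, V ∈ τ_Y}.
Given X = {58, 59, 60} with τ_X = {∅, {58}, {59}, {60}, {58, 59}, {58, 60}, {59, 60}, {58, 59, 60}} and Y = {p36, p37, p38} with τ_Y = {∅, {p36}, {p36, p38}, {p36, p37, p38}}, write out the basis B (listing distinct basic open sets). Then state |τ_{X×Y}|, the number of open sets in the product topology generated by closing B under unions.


Basis B = {∅ × ∅, {58} × {p36}, {59} × {p36}, {60} × {p36}, {58} × {p36, p38}, {58, 59} × {p36}, {58, 60} × {p36}, {59} × {p36, p38}, {59, 60} × {p36}, {60} × {p36, p38}, {58} × {p36, p37, p38}, {58, 59, 60} × {p36}, {59} × {p36, p37, p38}, {60} × {p36, p37, p38}, {58, 59} × {p36, p38}, {58, 60} × {p36, p38}, {59, 60} × {p36, p38}, {58, 59} × {p36, p37, p38}, {58, 60} × {p36, p37, p38}, {58, 59, 60} × {p36, p38}, {59, 60} × {p36, p37, p38}, {58, 59, 60} × {p36, p37, p38}}; |τ_{X×Y}| = 64.

Enumerate products U × V with U ∈ τ_X, V ∈ τ_Y (deduplicated):
  ∅ × ∅ = {} (∅)
  {58} × {p36} = {(58,p36)}
  {59} × {p36} = {(59,p36)}
  {60} × {p36} = {(60,p36)}
  {58} × {p36, p38} = {(58,p36), (58,p38)}
  {58, 59} × {p36} = {(58,p36), (59,p36)}
  {58, 60} × {p36} = {(58,p36), (60,p36)}
  {59} × {p36, p38} = {(59,p36), (59,p38)}
  {59, 60} × {p36} = {(59,p36), (60,p36)}
  {60} × {p36, p38} = {(60,p36), (60,p38)}
  {58} × {p36, p37, p38} = {(58,p36), (58,p37), (58,p38)}
  {58, 59, 60} × {p36} = {(58,p36), (59,p36), (60,p36)}
  {59} × {p36, p37, p38} = {(59,p36), (59,p37), (59,p38)}
  {60} × {p36, p37, p38} = {(60,p36), (60,p37), (60,p38)}
  {58, 59} × {p36, p38} = {(58,p36), (58,p38), (59,p36), (59,p38)}
  {58, 60} × {p36, p38} = {(58,p36), (58,p38), (60,p36), (60,p38)}
  {59, 60} × {p36, p38} = {(59,p36), (59,p38), (60,p36), (60,p38)}
  {58, 59} × {p36, p37, p38} = {(58,p36), (58,p37), (58,p38), (59,p36), (59,p37), (59,p38)}
  {58, 60} × {p36, p37, p38} = {(58,p36), (58,p37), (58,p38), (60,p36), (60,p37), (60,p38)}
  {58, 59, 60} × {p36, p38} = {(58,p36), (58,p38), (59,p36), (59,p38), (60,p36), (60,p38)}
  {59, 60} × {p36, p37, p38} = {(59,p36), (59,p37), (59,p38), (60,p36), (60,p37), (60,p38)}
  {58, 59, 60} × {p36, p37, p38} = {(58,p36), (58,p37), (58,p38), (59,p36), (59,p37), (59,p38), (60,p36), (60,p37), (60,p38)}
These 22 distinct sets form the basis B.
Close under arbitrary unions to get τ_{X×Y}; counting gives |τ_{X×Y}| = 64.


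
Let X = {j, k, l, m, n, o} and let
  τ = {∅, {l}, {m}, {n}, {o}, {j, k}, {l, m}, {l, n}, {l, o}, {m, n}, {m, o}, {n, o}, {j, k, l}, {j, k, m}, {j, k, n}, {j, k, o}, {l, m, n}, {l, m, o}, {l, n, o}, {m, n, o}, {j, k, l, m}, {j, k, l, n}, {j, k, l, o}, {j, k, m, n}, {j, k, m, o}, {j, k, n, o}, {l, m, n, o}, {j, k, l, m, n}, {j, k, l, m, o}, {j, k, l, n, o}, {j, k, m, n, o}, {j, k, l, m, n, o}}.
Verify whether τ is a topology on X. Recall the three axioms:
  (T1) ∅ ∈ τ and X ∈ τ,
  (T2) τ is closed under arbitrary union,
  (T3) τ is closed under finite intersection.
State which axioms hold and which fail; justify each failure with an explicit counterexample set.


τ IS a topology on X.

Axiom (T1): ∅ ∈ τ? Yes; X ∈ τ? Yes.
Axiom (T2/T3): check pairwise unions and intersections of members of τ.
All pairwise intersections and unions checked — each lies in τ. Therefore τ satisfies (T1), (T2), (T3): it IS a topology on X.


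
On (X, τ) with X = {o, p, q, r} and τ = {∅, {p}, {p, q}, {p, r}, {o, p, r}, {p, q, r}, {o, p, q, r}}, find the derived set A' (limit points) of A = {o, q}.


A' = ∅

For each x ∈ X, list the open sets U ∈ τ with x ∈ U, then check whether U ∩ (A ∖ {x}) ≠ ∅ for every such U.
  x = o: open {o, p, r} ∋ x has {o, p, r} ∩ (A ∖ {o}) = ∅, so x is NOT a limit point.
  x = p: open {p} ∋ x has {p} ∩ (A ∖ {p}) = ∅, so x is NOT a limit point.
  x = q: open {p, q} ∋ x has {p, q} ∩ (A ∖ {q}) = ∅, so x is NOT a limit point.
  x = r: open {p, r} ∋ x has {p, r} ∩ (A ∖ {r}) = ∅, so x is NOT a limit point.
Collecting: A' = ∅.


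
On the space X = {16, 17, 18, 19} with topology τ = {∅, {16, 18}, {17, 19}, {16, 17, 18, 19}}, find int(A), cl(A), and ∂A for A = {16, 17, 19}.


int(A) = {17, 19}, cl(A) = {16, 17, 18, 19}, ∂A = {16, 18}.

Closed sets in (X, τ) are complements of opens:
  closed(X, τ) = {∅, {16, 18}, {17, 19}, {16, 17, 18, 19}}.
int(A) = ⋃ {U ∈ τ : U ⊆ A}. Opens contained in A: ∅, {17, 19}.
Taking the union of these: int(A) = {17, 19}.
cl(A) = ⋂ {C closed : A ⊆ C}. Closed sets containing A: {16, 17, 18, 19}.
Intersecting these: cl(A) = {16, 17, 18, 19}.
∂A = cl(A) ∖ int(A) = {16, 17, 18, 19} ∖ {17, 19} = {16, 18}.


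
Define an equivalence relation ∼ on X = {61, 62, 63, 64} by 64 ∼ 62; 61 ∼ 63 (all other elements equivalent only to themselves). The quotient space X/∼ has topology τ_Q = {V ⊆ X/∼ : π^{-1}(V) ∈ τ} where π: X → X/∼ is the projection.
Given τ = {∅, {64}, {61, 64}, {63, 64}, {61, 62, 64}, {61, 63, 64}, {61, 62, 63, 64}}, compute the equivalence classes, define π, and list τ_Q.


X/∼ = {[61=63], [62=64]}; |τ_Q| = 2.

Equivalence classes: [61=63], [62=64].
Quotient map π: X → X/∼ sends 61 ↦ [61=63], 62 ↦ [62=64], 63 ↦ [61=63], 64 ↦ [62=64].
For each subset V ⊆ X/∼, compute π^{-1}(V) ⊆ X and check whether π^{-1}(V) ∈ τ. V is open in τ_Q iff π^{-1}(V) ∈ τ.
  V = {}: π^{-1}(V) = ∅ ∈ τ ✓.
  V = {[61=63]}: π^{-1}(V) = {61, 63} ∉ τ ✗.
  V = {[62=64]}: π^{-1}(V) = {62, 64} ∉ τ ✗.
  V = {[61=63], [62=64]}: π^{-1}(V) = {61, 62, 63, 64} ∈ τ ✓.
Open sets in the quotient: τ_Q = {{}, {[61=63], [62=64]}} (2 elements).


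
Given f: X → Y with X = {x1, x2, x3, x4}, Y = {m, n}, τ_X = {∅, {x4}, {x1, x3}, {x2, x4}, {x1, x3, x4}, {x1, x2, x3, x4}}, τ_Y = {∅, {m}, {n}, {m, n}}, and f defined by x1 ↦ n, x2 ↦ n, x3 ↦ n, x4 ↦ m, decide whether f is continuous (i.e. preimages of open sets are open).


f is NOT continuous.

Compute f^{-1}(U) for each U ∈ τ_Y:
  U = ∅: f^{-1}(U) = ∅ ∈ τ_X ✓.
  U = {m}: f^{-1}(U) = {x4} ∈ τ_X ✓.
  U = {n}: f^{-1}(U) = {x1, x2, x3} ∉ τ_X ✗.
  U = {m, n}: f^{-1}(U) = {x1, x2, x3, x4} ∈ τ_X ✓.
Found U = {n} with f^{-1}(U) = {x1, x2, x3} not in τ_X. Therefore f is NOT continuous.


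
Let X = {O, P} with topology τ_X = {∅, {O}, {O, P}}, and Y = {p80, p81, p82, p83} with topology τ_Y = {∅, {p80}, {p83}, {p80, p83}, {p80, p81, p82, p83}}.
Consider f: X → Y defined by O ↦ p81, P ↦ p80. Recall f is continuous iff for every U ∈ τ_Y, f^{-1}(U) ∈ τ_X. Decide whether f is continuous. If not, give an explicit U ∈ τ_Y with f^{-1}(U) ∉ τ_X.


f is NOT continuous.

Compute f^{-1}(U) for each U ∈ τ_Y:
  U = ∅: f^{-1}(U) = ∅ ∈ τ_X ✓.
  U = {p80}: f^{-1}(U) = {P} ∉ τ_X ✗.
  U = {p83}: f^{-1}(U) = ∅ ∈ τ_X ✓.
  U = {p80, p83}: f^{-1}(U) = {P} ∉ τ_X ✗.
  U = {p80, p81, p82, p83}: f^{-1}(U) = {O, P} ∈ τ_X ✓.
Found U = {p80} with f^{-1}(U) = {P} not in τ_X. Therefore f is NOT continuous.


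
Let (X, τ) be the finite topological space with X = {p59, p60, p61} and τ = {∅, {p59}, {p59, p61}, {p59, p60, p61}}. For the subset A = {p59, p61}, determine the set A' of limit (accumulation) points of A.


A' = {p60, p61}

For each x ∈ X, list the open sets U ∈ τ with x ∈ U, then check whether U ∩ (A ∖ {x}) ≠ ∅ for every such U.
  x = p59: open {p59} ∋ x has {p59} ∩ (A ∖ {p59}) = ∅, so x is NOT a limit point.
  x = p60: opens ∋ x are {p59, p60, p61}; each meets A ∖ {p60}, so x IS a limit point.
  x = p61: opens ∋ x are {p59, p61}, {p59, p60, p61}; each meets A ∖ {p61}, so x IS a limit point.
Collecting: A' = {p60, p61}.


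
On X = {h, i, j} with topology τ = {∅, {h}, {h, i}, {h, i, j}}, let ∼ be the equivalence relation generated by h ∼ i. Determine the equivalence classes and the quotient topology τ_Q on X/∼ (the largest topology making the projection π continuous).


X/∼ = {[h=i], [j]}; |τ_Q| = 3.

Equivalence classes: [h=i], [j].
Quotient map π: X → X/∼ sends h ↦ [h=i], i ↦ [h=i], j ↦ [j].
For each subset V ⊆ X/∼, compute π^{-1}(V) ⊆ X and check whether π^{-1}(V) ∈ τ. V is open in τ_Q iff π^{-1}(V) ∈ τ.
  V = {}: π^{-1}(V) = ∅ ∈ τ ✓.
  V = {[h=i]}: π^{-1}(V) = {h, i} ∈ τ ✓.
  V = {[j]}: π^{-1}(V) = {j} ∉ τ ✗.
  V = {[h=i], [j]}: π^{-1}(V) = {h, i, j} ∈ τ ✓.
Open sets in the quotient: τ_Q = {{}, {[h=i]}, {[h=i], [j]}} (3 elements).


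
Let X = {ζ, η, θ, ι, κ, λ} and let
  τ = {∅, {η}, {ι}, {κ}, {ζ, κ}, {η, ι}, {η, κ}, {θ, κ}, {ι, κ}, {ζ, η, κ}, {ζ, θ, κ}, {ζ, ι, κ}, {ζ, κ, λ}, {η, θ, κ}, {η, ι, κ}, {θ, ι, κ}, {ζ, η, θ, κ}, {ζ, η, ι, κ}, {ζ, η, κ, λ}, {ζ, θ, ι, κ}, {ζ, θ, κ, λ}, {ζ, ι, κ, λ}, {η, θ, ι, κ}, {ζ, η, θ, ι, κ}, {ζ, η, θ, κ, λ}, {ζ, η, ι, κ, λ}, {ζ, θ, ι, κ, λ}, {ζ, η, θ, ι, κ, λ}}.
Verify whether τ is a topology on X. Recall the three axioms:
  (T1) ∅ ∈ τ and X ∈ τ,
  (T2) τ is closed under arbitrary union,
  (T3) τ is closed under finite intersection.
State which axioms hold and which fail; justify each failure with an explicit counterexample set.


τ IS a topology on X.

Axiom (T1): ∅ ∈ τ? Yes; X ∈ τ? Yes.
Axiom (T2/T3): check pairwise unions and intersections of members of τ.
All pairwise intersections and unions checked — each lies in τ. Therefore τ satisfies (T1), (T2), (T3): it IS a topology on X.


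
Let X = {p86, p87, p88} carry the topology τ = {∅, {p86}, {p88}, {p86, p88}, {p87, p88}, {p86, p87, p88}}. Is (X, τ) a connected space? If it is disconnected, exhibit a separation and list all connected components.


(X, τ) is disconnected; components = [{p86}, {p87, p88}].

Find clopen sets (U ∈ τ with X ∖ U ∈ τ):
  U = ∅, X ∖ U = {p86, p87, p88} — both open, so U is clopen.
  U = {p86}, X ∖ U = {p87, p88} — both open, so U is clopen.
  U = {p87, p88}, X ∖ U = {p86} — both open, so U is clopen.
  U = {p86, p87, p88}, X ∖ U = ∅ — both open, so U is clopen.
Nontrivial clopen(s) exist: e.g. {p87, p88}. So (X, τ) is disconnected.
Compute connected components by grouping points that agree on all clopens:
  component: {p86}
  component: {p87, p88}


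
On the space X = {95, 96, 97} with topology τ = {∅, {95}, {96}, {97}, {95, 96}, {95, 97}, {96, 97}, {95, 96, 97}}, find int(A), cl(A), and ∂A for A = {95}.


int(A) = {95}, cl(A) = {95}, ∂A = ∅.

Closed sets in (X, τ) are complements of opens:
  closed(X, τ) = {∅, {95}, {96}, {97}, {95, 96}, {95, 97}, {96, 97}, {95, 96, 97}}.
int(A) = ⋃ {U ∈ τ : U ⊆ A}. Opens contained in A: ∅, {95}.
Taking the union of these: int(A) = {95}.
cl(A) = ⋂ {C closed : A ⊆ C}. Closed sets containing A: {95}, {95, 96}, {95, 97}, {95, 96, 97}.
Intersecting these: cl(A) = {95}.
∂A = cl(A) ∖ int(A) = {95} ∖ {95} = ∅.


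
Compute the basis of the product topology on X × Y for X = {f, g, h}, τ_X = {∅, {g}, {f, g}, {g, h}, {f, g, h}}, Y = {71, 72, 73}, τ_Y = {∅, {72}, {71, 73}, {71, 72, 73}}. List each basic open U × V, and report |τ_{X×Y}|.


Basis B = {∅ × ∅, {g} × {72}, {f, g} × {72}, {g} × {71, 73}, {g, h} × {72}, {f, g, h} × {72}, {g} × {71, 72, 73}, {f, g} × {71, 73}, {g, h} × {71, 73}, {f, g} × {71, 72, 73}, {f, g, h} × {71, 73}, {g, h} × {71, 72, 73}, {f, g, h} × {71, 72, 73}}; |τ_{X×Y}| = 25.

Enumerate products U × V with U ∈ τ_X, V ∈ τ_Y (deduplicated):
  ∅ × ∅ = {} (∅)
  {g} × {72} = {(g,72)}
  {f, g} × {72} = {(f,72), (g,72)}
  {g} × {71, 73} = {(g,71), (g,73)}
  {g, h} × {72} = {(g,72), (h,72)}
  {f, g, h} × {72} = {(f,72), (g,72), (h,72)}
  {g} × {71, 72, 73} = {(g,71), (g,72), (g,73)}
  {f, g} × {71, 73} = {(f,71), (f,73), (g,71), (g,73)}
  {g, h} × {71, 73} = {(g,71), (g,73), (h,71), (h,73)}
  {f, g} × {71, 72, 73} = {(f,71), (f,72), (f,73), (g,71), (g,72), (g,73)}
  {f, g, h} × {71, 73} = {(f,71), (f,73), (g,71), (g,73), (h,71), (h,73)}
  {g, h} × {71, 72, 73} = {(g,71), (g,72), (g,73), (h,71), (h,72), (h,73)}
  {f, g, h} × {71, 72, 73} = {(f,71), (f,72), (f,73), (g,71), (g,72), (g,73), (h,71), (h,72), (h,73)}
These 13 distinct sets form the basis B.
Close under arbitrary unions to get τ_{X×Y}; counting gives |τ_{X×Y}| = 25.


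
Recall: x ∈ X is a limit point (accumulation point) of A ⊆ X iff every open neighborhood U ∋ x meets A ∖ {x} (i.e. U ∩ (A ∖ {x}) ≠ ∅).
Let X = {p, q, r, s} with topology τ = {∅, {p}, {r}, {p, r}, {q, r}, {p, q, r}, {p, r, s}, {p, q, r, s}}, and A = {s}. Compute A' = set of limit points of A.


A' = ∅

For each x ∈ X, list the open sets U ∈ τ with x ∈ U, then check whether U ∩ (A ∖ {x}) ≠ ∅ for every such U.
  x = p: open {p} ∋ x has {p} ∩ (A ∖ {p}) = ∅, so x is NOT a limit point.
  x = q: open {q, r} ∋ x has {q, r} ∩ (A ∖ {q}) = ∅, so x is NOT a limit point.
  x = r: open {r} ∋ x has {r} ∩ (A ∖ {r}) = ∅, so x is NOT a limit point.
  x = s: open {p, r, s} ∋ x has {p, r, s} ∩ (A ∖ {s}) = ∅, so x is NOT a limit point.
Collecting: A' = ∅.


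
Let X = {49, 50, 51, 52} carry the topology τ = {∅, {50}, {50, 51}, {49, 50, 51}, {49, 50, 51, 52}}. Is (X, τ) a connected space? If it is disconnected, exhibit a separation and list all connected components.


(X, τ) is connected.

Find clopen sets (U ∈ τ with X ∖ U ∈ τ):
  U = ∅, X ∖ U = {49, 50, 51, 52} — both open, so U is clopen.
  U = {49, 50, 51, 52}, X ∖ U = ∅ — both open, so U is clopen.
Only trivial clopens (∅ and X) exist, so (X, τ) is connected.
Compute connected components by grouping points that agree on all clopens:
  component: {49, 50, 51, 52}


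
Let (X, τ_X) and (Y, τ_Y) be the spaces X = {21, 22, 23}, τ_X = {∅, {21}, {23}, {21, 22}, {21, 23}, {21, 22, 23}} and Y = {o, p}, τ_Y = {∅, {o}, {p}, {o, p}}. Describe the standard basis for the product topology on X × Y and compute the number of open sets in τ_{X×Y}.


Basis B = {∅ × ∅, {21} × {o}, {21} × {p}, {23} × {o}, {23} × {p}, {21} × {o, p}, {21, 22} × {o}, {21, 23} × {o}, {21, 22} × {p}, {21, 23} × {p}, {23} × {o, p}, {21, 22, 23} × {o}, {21, 22, 23} × {p}, {21, 22} × {o, p}, {21, 23} × {o, p}, {21, 22, 23} × {o, p}}; |τ_{X×Y}| = 36.

Enumerate products U × V with U ∈ τ_X, V ∈ τ_Y (deduplicated):
  ∅ × ∅ = {} (∅)
  {21} × {o} = {(21,o)}
  {21} × {p} = {(21,p)}
  {23} × {o} = {(23,o)}
  {23} × {p} = {(23,p)}
  {21} × {o, p} = {(21,o), (21,p)}
  {21, 22} × {o} = {(21,o), (22,o)}
  {21, 23} × {o} = {(21,o), (23,o)}
  {21, 22} × {p} = {(21,p), (22,p)}
  {21, 23} × {p} = {(21,p), (23,p)}
  {23} × {o, p} = {(23,o), (23,p)}
  {21, 22, 23} × {o} = {(21,o), (22,o), (23,o)}
  {21, 22, 23} × {p} = {(21,p), (22,p), (23,p)}
  {21, 22} × {o, p} = {(21,o), (21,p), (22,o), (22,p)}
  {21, 23} × {o, p} = {(21,o), (21,p), (23,o), (23,p)}
  {21, 22, 23} × {o, p} = {(21,o), (21,p), (22,o), (22,p), (23,o), (23,p)}
These 16 distinct sets form the basis B.
Close under arbitrary unions to get τ_{X×Y}; counting gives |τ_{X×Y}| = 36.


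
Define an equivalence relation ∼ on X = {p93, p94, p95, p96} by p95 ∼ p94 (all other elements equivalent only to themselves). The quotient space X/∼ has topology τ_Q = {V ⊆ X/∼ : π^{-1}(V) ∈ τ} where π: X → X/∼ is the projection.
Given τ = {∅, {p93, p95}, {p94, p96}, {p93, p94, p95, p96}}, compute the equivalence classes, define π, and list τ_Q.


X/∼ = {[p93], [p94=p95], [p96]}; |τ_Q| = 2.

Equivalence classes: [p93], [p94=p95], [p96].
Quotient map π: X → X/∼ sends p93 ↦ [p93], p94 ↦ [p94=p95], p95 ↦ [p94=p95], p96 ↦ [p96].
For each subset V ⊆ X/∼, compute π^{-1}(V) ⊆ X and check whether π^{-1}(V) ∈ τ. V is open in τ_Q iff π^{-1}(V) ∈ τ.
  V = {}: π^{-1}(V) = ∅ ∈ τ ✓.
  V = {[p93]}: π^{-1}(V) = {p93} ∉ τ ✗.
  V = {[p94=p95]}: π^{-1}(V) = {p94, p95} ∉ τ ✗.
  V = {[p93], [p94=p95]}: π^{-1}(V) = {p93, p94, p95} ∉ τ ✗.
  V = {[p96]}: π^{-1}(V) = {p96} ∉ τ ✗.
  V = {[p93], [p96]}: π^{-1}(V) = {p93, p96} ∉ τ ✗.
  V = {[p94=p95], [p96]}: π^{-1}(V) = {p94, p95, p96} ∉ τ ✗.
  V = {[p93], [p94=p95], [p96]}: π^{-1}(V) = {p93, p94, p95, p96} ∈ τ ✓.
Open sets in the quotient: τ_Q = {{}, {[p93], [p94=p95], [p96]}} (2 elements).


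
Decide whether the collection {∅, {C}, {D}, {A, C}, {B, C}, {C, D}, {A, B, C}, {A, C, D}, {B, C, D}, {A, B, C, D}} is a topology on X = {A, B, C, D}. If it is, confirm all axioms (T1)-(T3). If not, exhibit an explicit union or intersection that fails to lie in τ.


τ IS a topology on X.

Axiom (T1): ∅ ∈ τ? Yes; X ∈ τ? Yes.
Axiom (T2/T3): check pairwise unions and intersections of members of τ.
All pairwise intersections and unions checked — each lies in τ. Therefore τ satisfies (T1), (T2), (T3): it IS a topology on X.


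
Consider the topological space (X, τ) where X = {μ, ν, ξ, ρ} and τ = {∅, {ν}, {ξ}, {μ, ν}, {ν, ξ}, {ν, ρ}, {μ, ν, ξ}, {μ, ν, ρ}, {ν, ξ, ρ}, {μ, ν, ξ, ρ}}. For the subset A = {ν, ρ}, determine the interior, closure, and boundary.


int(A) = {ν, ρ}, cl(A) = {μ, ν, ρ}, ∂A = {μ}.

Closed sets in (X, τ) are complements of opens:
  closed(X, τ) = {∅, {μ}, {ξ}, {ρ}, {μ, ξ}, {μ, ρ}, {ξ, ρ}, {μ, ν, ρ}, {μ, ξ, ρ}, {μ, ν, ξ, ρ}}.
int(A) = ⋃ {U ∈ τ : U ⊆ A}. Opens contained in A: ∅, {ν}, {ν, ρ}.
Taking the union of these: int(A) = {ν, ρ}.
cl(A) = ⋂ {C closed : A ⊆ C}. Closed sets containing A: {μ, ν, ρ}, {μ, ν, ξ, ρ}.
Intersecting these: cl(A) = {μ, ν, ρ}.
∂A = cl(A) ∖ int(A) = {μ, ν, ρ} ∖ {ν, ρ} = {μ}.


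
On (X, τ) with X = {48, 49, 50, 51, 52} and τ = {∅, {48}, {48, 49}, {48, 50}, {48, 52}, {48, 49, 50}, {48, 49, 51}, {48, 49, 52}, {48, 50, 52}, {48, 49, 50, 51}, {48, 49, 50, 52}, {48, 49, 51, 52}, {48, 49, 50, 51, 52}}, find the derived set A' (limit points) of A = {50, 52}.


A' = ∅

For each x ∈ X, list the open sets U ∈ τ with x ∈ U, then check whether U ∩ (A ∖ {x}) ≠ ∅ for every such U.
  x = 48: open {48} ∋ x has {48} ∩ (A ∖ {48}) = ∅, so x is NOT a limit point.
  x = 49: open {48, 49} ∋ x has {48, 49} ∩ (A ∖ {49}) = ∅, so x is NOT a limit point.
  x = 50: open {48, 50} ∋ x has {48, 50} ∩ (A ∖ {50}) = ∅, so x is NOT a limit point.
  x = 51: open {48, 49, 51} ∋ x has {48, 49, 51} ∩ (A ∖ {51}) = ∅, so x is NOT a limit point.
  x = 52: open {48, 52} ∋ x has {48, 52} ∩ (A ∖ {52}) = ∅, so x is NOT a limit point.
Collecting: A' = ∅.


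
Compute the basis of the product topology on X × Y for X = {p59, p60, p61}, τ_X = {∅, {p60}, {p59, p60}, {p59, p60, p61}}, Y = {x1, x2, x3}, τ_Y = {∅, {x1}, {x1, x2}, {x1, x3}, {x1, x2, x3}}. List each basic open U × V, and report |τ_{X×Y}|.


Basis B = {∅ × ∅, {p60} × {x1}, {p59, p60} × {x1}, {p60} × {x1, x2}, {p60} × {x1, x3}, {p59, p60, p61} × {x1}, {p60} × {x1, x2, x3}, {p59, p60} × {x1, x2}, {p59, p60} × {x1, x3}, {p59, p60} × {x1, x2, x3}, {p59, p60, p61} × {x1, x2}, {p59, p60, p61} × {x1, x3}, {p59, p60, p61} × {x1, x2, x3}}; |τ_{X×Y}| = 30.

Enumerate products U × V with U ∈ τ_X, V ∈ τ_Y (deduplicated):
  ∅ × ∅ = {} (∅)
  {p60} × {x1} = {(p60,x1)}
  {p59, p60} × {x1} = {(p59,x1), (p60,x1)}
  {p60} × {x1, x2} = {(p60,x1), (p60,x2)}
  {p60} × {x1, x3} = {(p60,x1), (p60,x3)}
  {p59, p60, p61} × {x1} = {(p59,x1), (p60,x1), (p61,x1)}
  {p60} × {x1, x2, x3} = {(p60,x1), (p60,x2), (p60,x3)}
  {p59, p60} × {x1, x2} = {(p59,x1), (p59,x2), (p60,x1), (p60,x2)}
  {p59, p60} × {x1, x3} = {(p59,x1), (p59,x3), (p60,x1), (p60,x3)}
  {p59, p60} × {x1, x2, x3} = {(p59,x1), (p59,x2), (p59,x3), (p60,x1), (p60,x2), (p60,x3)}
  {p59, p60, p61} × {x1, x2} = {(p59,x1), (p59,x2), (p60,x1), (p60,x2), (p61,x1), (p61,x2)}
  {p59, p60, p61} × {x1, x3} = {(p59,x1), (p59,x3), (p60,x1), (p60,x3), (p61,x1), (p61,x3)}
  {p59, p60, p61} × {x1, x2, x3} = {(p59,x1), (p59,x2), (p59,x3), (p60,x1), (p60,x2), (p60,x3), (p61,x1), (p61,x2), (p61,x3)}
These 13 distinct sets form the basis B.
Close under arbitrary unions to get τ_{X×Y}; counting gives |τ_{X×Y}| = 30.


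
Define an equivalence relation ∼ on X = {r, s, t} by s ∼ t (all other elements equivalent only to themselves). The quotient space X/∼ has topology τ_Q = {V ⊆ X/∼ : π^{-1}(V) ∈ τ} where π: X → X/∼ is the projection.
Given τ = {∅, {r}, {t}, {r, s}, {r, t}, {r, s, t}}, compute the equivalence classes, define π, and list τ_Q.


X/∼ = {[r], [s=t]}; |τ_Q| = 3.

Equivalence classes: [r], [s=t].
Quotient map π: X → X/∼ sends r ↦ [r], s ↦ [s=t], t ↦ [s=t].
For each subset V ⊆ X/∼, compute π^{-1}(V) ⊆ X and check whether π^{-1}(V) ∈ τ. V is open in τ_Q iff π^{-1}(V) ∈ τ.
  V = {}: π^{-1}(V) = ∅ ∈ τ ✓.
  V = {[r]}: π^{-1}(V) = {r} ∈ τ ✓.
  V = {[s=t]}: π^{-1}(V) = {s, t} ∉ τ ✗.
  V = {[r], [s=t]}: π^{-1}(V) = {r, s, t} ∈ τ ✓.
Open sets in the quotient: τ_Q = {{}, {[r]}, {[r], [s=t]}} (3 elements).


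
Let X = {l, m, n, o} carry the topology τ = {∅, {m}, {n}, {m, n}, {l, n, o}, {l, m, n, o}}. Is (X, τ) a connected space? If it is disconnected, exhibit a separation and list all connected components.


(X, τ) is disconnected; components = [{m}, {l, n, o}].

Find clopen sets (U ∈ τ with X ∖ U ∈ τ):
  U = ∅, X ∖ U = {l, m, n, o} — both open, so U is clopen.
  U = {m}, X ∖ U = {l, n, o} — both open, so U is clopen.
  U = {l, n, o}, X ∖ U = {m} — both open, so U is clopen.
  U = {l, m, n, o}, X ∖ U = ∅ — both open, so U is clopen.
Nontrivial clopen(s) exist: e.g. {l, n, o}. So (X, τ) is disconnected.
Compute connected components by grouping points that agree on all clopens:
  component: {m}
  component: {l, n, o}


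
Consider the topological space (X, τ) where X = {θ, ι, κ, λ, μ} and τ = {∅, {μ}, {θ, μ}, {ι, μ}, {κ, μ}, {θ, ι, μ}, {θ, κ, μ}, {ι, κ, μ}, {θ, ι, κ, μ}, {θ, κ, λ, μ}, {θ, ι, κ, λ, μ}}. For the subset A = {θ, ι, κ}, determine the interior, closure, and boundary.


int(A) = ∅, cl(A) = {θ, ι, κ, λ}, ∂A = {θ, ι, κ, λ}.

Closed sets in (X, τ) are complements of opens:
  closed(X, τ) = {∅, {ι}, {λ}, {θ, λ}, {ι, λ}, {κ, λ}, {θ, ι, λ}, {θ, κ, λ}, {ι, κ, λ}, {θ, ι, κ, λ}, {θ, ι, κ, λ, μ}}.
int(A) = ⋃ {U ∈ τ : U ⊆ A}. Opens contained in A: ∅.
Taking the union of these: int(A) = ∅.
cl(A) = ⋂ {C closed : A ⊆ C}. Closed sets containing A: {θ, ι, κ, λ}, {θ, ι, κ, λ, μ}.
Intersecting these: cl(A) = {θ, ι, κ, λ}.
∂A = cl(A) ∖ int(A) = {θ, ι, κ, λ} ∖ ∅ = {θ, ι, κ, λ}.


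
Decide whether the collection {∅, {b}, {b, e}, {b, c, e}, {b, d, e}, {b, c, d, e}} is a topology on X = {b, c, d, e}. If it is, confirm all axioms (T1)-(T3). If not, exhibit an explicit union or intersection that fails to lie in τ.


τ IS a topology on X.

Axiom (T1): ∅ ∈ τ? Yes; X ∈ τ? Yes.
Axiom (T2/T3): check pairwise unions and intersections of members of τ.
All pairwise intersections and unions checked — each lies in τ. Therefore τ satisfies (T1), (T2), (T3): it IS a topology on X.


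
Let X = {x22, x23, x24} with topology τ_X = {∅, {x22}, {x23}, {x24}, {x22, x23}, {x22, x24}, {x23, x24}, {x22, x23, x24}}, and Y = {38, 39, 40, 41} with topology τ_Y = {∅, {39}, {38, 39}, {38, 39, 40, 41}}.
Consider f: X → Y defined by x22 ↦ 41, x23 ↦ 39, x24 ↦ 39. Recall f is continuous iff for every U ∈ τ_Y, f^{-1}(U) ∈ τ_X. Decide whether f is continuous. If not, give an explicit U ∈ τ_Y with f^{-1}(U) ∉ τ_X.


f IS continuous.

Compute f^{-1}(U) for each U ∈ τ_Y:
  U = ∅: f^{-1}(U) = ∅ ∈ τ_X ✓.
  U = {39}: f^{-1}(U) = {x23, x24} ∈ τ_X ✓.
  U = {38, 39}: f^{-1}(U) = {x23, x24} ∈ τ_X ✓.
  U = {38, 39, 40, 41}: f^{-1}(U) = {x22, x23, x24} ∈ τ_X ✓.
Every preimage lies in τ_X, so f IS continuous.


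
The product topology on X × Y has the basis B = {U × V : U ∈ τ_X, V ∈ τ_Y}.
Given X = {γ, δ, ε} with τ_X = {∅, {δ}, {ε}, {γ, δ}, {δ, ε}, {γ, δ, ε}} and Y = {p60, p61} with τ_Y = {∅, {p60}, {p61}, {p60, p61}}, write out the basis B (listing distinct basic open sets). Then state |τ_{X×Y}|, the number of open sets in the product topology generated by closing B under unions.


Basis B = {∅ × ∅, {δ} × {p60}, {δ} × {p61}, {ε} × {p60}, {ε} × {p61}, {γ, δ} × {p60}, {γ, δ} × {p61}, {δ} × {p60, p61}, {δ, ε} × {p60}, {δ, ε} × {p61}, {ε} × {p60, p61}, {γ, δ, ε} × {p60}, {γ, δ, ε} × {p61}, {γ, δ} × {p60, p61}, {δ, ε} × {p60, p61}, {γ, δ, ε} × {p60, p61}}; |τ_{X×Y}| = 36.

Enumerate products U × V with U ∈ τ_X, V ∈ τ_Y (deduplicated):
  ∅ × ∅ = {} (∅)
  {δ} × {p60} = {(δ,p60)}
  {δ} × {p61} = {(δ,p61)}
  {ε} × {p60} = {(ε,p60)}
  {ε} × {p61} = {(ε,p61)}
  {γ, δ} × {p60} = {(γ,p60), (δ,p60)}
  {γ, δ} × {p61} = {(γ,p61), (δ,p61)}
  {δ} × {p60, p61} = {(δ,p60), (δ,p61)}
  {δ, ε} × {p60} = {(δ,p60), (ε,p60)}
  {δ, ε} × {p61} = {(δ,p61), (ε,p61)}
  {ε} × {p60, p61} = {(ε,p60), (ε,p61)}
  {γ, δ, ε} × {p60} = {(γ,p60), (δ,p60), (ε,p60)}
  {γ, δ, ε} × {p61} = {(γ,p61), (δ,p61), (ε,p61)}
  {γ, δ} × {p60, p61} = {(γ,p60), (γ,p61), (δ,p60), (δ,p61)}
  {δ, ε} × {p60, p61} = {(δ,p60), (δ,p61), (ε,p60), (ε,p61)}
  {γ, δ, ε} × {p60, p61} = {(γ,p60), (γ,p61), (δ,p60), (δ,p61), (ε,p60), (ε,p61)}
These 16 distinct sets form the basis B.
Close under arbitrary unions to get τ_{X×Y}; counting gives |τ_{X×Y}| = 36.


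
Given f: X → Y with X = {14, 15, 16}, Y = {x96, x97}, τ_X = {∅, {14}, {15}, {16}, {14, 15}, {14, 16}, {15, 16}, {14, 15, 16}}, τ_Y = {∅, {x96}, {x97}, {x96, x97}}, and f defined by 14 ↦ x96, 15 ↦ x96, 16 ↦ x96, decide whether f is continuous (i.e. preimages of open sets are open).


f IS continuous.

Compute f^{-1}(U) for each U ∈ τ_Y:
  U = ∅: f^{-1}(U) = ∅ ∈ τ_X ✓.
  U = {x96}: f^{-1}(U) = {14, 15, 16} ∈ τ_X ✓.
  U = {x97}: f^{-1}(U) = ∅ ∈ τ_X ✓.
  U = {x96, x97}: f^{-1}(U) = {14, 15, 16} ∈ τ_X ✓.
Every preimage lies in τ_X, so f IS continuous.


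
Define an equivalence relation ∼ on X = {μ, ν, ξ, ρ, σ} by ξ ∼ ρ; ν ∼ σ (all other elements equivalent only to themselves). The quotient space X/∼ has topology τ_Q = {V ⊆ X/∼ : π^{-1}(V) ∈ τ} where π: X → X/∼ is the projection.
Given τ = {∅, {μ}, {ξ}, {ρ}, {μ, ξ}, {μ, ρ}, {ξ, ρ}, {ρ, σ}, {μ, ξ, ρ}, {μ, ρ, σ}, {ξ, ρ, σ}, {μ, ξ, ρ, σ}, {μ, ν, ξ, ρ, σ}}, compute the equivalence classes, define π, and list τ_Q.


X/∼ = {[μ], [ν=σ], [ξ=ρ]}; |τ_Q| = 5.

Equivalence classes: [μ], [ν=σ], [ξ=ρ].
Quotient map π: X → X/∼ sends μ ↦ [μ], ν ↦ [ν=σ], ξ ↦ [ξ=ρ], ρ ↦ [ξ=ρ], σ ↦ [ν=σ].
For each subset V ⊆ X/∼, compute π^{-1}(V) ⊆ X and check whether π^{-1}(V) ∈ τ. V is open in τ_Q iff π^{-1}(V) ∈ τ.
  V = {}: π^{-1}(V) = ∅ ∈ τ ✓.
  V = {[μ]}: π^{-1}(V) = {μ} ∈ τ ✓.
  V = {[ν=σ]}: π^{-1}(V) = {ν, σ} ∉ τ ✗.
  V = {[μ], [ν=σ]}: π^{-1}(V) = {μ, ν, σ} ∉ τ ✗.
  V = {[ξ=ρ]}: π^{-1}(V) = {ξ, ρ} ∈ τ ✓.
  V = {[μ], [ξ=ρ]}: π^{-1}(V) = {μ, ξ, ρ} ∈ τ ✓.
  V = {[ν=σ], [ξ=ρ]}: π^{-1}(V) = {ν, ξ, ρ, σ} ∉ τ ✗.
  V = {[μ], [ν=σ], [ξ=ρ]}: π^{-1}(V) = {μ, ν, ξ, ρ, σ} ∈ τ ✓.
Open sets in the quotient: τ_Q = {{}, {[μ]}, {[ξ=ρ]}, {[μ], [ξ=ρ]}, {[μ], [ν=σ], [ξ=ρ]}} (5 elements).


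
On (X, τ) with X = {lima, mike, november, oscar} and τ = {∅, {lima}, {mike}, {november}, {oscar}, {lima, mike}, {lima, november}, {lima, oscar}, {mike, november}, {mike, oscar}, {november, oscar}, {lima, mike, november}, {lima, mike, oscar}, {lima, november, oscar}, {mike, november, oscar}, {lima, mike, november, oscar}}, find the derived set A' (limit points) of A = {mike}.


A' = ∅

For each x ∈ X, list the open sets U ∈ τ with x ∈ U, then check whether U ∩ (A ∖ {x}) ≠ ∅ for every such U.
  x = lima: open {lima} ∋ x has {lima} ∩ (A ∖ {lima}) = ∅, so x is NOT a limit point.
  x = mike: open {mike} ∋ x has {mike} ∩ (A ∖ {mike}) = ∅, so x is NOT a limit point.
  x = november: open {november} ∋ x has {november} ∩ (A ∖ {november}) = ∅, so x is NOT a limit point.
  x = oscar: open {oscar} ∋ x has {oscar} ∩ (A ∖ {oscar}) = ∅, so x is NOT a limit point.
Collecting: A' = ∅.


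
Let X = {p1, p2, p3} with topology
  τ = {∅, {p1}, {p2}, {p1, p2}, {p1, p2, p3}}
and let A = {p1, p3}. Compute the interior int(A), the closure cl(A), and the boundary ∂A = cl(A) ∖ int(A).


int(A) = {p1}, cl(A) = {p1, p3}, ∂A = {p3}.

Closed sets in (X, τ) are complements of opens:
  closed(X, τ) = {∅, {p3}, {p1, p3}, {p2, p3}, {p1, p2, p3}}.
int(A) = ⋃ {U ∈ τ : U ⊆ A}. Opens contained in A: ∅, {p1}.
Taking the union of these: int(A) = {p1}.
cl(A) = ⋂ {C closed : A ⊆ C}. Closed sets containing A: {p1, p3}, {p1, p2, p3}.
Intersecting these: cl(A) = {p1, p3}.
∂A = cl(A) ∖ int(A) = {p1, p3} ∖ {p1} = {p3}.


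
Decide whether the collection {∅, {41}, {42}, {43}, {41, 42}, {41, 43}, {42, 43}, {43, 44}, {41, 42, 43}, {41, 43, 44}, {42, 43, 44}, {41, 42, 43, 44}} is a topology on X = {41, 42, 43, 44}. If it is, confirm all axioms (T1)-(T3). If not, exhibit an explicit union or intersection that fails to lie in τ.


τ IS a topology on X.

Axiom (T1): ∅ ∈ τ? Yes; X ∈ τ? Yes.
Axiom (T2/T3): check pairwise unions and intersections of members of τ.
All pairwise intersections and unions checked — each lies in τ. Therefore τ satisfies (T1), (T2), (T3): it IS a topology on X.


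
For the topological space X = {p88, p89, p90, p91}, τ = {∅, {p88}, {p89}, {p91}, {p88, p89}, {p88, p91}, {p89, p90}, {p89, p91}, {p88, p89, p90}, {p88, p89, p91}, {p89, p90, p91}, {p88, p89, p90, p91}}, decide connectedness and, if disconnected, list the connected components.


(X, τ) is disconnected; components = [{p88}, {p91}, {p89, p90}].

Find clopen sets (U ∈ τ with X ∖ U ∈ τ):
  U = ∅, X ∖ U = {p88, p89, p90, p91} — both open, so U is clopen.
  U = {p88}, X ∖ U = {p89, p90, p91} — both open, so U is clopen.
  U = {p91}, X ∖ U = {p88, p89, p90} — both open, so U is clopen.
  U = {p88, p91}, X ∖ U = {p89, p90} — both open, so U is clopen.
  U = {p89, p90}, X ∖ U = {p88, p91} — both open, so U is clopen.
  U = {p88, p89, p90}, X ∖ U = {p91} — both open, so U is clopen.
  U = {p89, p90, p91}, X ∖ U = {p88} — both open, so U is clopen.
  U = {p88, p89, p90, p91}, X ∖ U = ∅ — both open, so U is clopen.
Nontrivial clopen(s) exist: e.g. {p88, p89, p90}. So (X, τ) is disconnected.
Compute connected components by grouping points that agree on all clopens:
  component: {p88}
  component: {p91}
  component: {p89, p90}


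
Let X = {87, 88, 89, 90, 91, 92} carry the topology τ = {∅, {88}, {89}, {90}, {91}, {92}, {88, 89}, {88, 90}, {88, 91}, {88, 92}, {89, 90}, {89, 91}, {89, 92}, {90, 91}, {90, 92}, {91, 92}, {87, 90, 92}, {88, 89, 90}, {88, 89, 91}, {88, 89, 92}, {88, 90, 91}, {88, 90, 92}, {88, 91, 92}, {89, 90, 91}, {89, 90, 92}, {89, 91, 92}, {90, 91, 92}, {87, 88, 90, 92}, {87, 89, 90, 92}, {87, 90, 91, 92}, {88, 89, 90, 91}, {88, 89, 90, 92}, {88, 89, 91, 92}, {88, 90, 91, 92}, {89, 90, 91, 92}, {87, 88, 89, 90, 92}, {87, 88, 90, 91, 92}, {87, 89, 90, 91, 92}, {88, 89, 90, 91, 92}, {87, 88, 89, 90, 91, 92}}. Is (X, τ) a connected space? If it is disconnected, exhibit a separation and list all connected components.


(X, τ) is disconnected; components = [{88}, {89}, {91}, {87, 90, 92}].

Find clopen sets (U ∈ τ with X ∖ U ∈ τ):
  U = ∅, X ∖ U = {87, 88, 89, 90, 91, 92} — both open, so U is clopen.
  U = {88}, X ∖ U = {87, 89, 90, 91, 92} — both open, so U is clopen.
  U = {89}, X ∖ U = {87, 88, 90, 91, 92} — both open, so U is clopen.
  U = {91}, X ∖ U = {87, 88, 89, 90, 92} — both open, so U is clopen.
  U = {88, 89}, X ∖ U = {87, 90, 91, 92} — both open, so U is clopen.
  U = {88, 91}, X ∖ U = {87, 89, 90, 92} — both open, so U is clopen.
  U = {89, 91}, X ∖ U = {87, 88, 90, 92} — both open, so U is clopen.
  U = {87, 90, 92}, X ∖ U = {88, 89, 91} — both open, so U is clopen.
  U = {88, 89, 91}, X ∖ U = {87, 90, 92} — both open, so U is clopen.
  U = {87, 88, 90, 92}, X ∖ U = {89, 91} — both open, so U is clopen.
  U = {87, 89, 90, 92}, X ∖ U = {88, 91} — both open, so U is clopen.
  U = {87, 90, 91, 92}, X ∖ U = {88, 89} — both open, so U is clopen.
  U = {87, 88, 89, 90, 92}, X ∖ U = {91} — both open, so U is clopen.
  U = {87, 88, 90, 91, 92}, X ∖ U = {89} — both open, so U is clopen.
  U = {87, 89, 90, 91, 92}, X ∖ U = {88} — both open, so U is clopen.
  U = {87, 88, 89, 90, 91, 92}, X ∖ U = ∅ — both open, so U is clopen.
Nontrivial clopen(s) exist: e.g. {87, 88, 90, 92}. So (X, τ) is disconnected.
Compute connected components by grouping points that agree on all clopens:
  component: {88}
  component: {89}
  component: {91}
  component: {87, 90, 92}


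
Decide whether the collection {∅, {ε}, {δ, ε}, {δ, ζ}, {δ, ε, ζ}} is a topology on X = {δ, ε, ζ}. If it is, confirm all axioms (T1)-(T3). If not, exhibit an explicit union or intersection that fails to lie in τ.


τ is NOT a topology on X.

Axiom (T1): ∅ ∈ τ? Yes; X ∈ τ? Yes.
Axiom (T2/T3): check pairwise unions and intersections of members of τ.
Counterexample for (T3): {δ, ε} ∩ {δ, ζ} = {δ} ∉ τ. Therefore τ is NOT a topology.


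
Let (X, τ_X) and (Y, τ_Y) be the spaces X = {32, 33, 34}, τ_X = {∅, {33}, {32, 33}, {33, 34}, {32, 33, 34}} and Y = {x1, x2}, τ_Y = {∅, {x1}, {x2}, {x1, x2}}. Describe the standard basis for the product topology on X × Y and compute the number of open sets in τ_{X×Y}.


Basis B = {∅ × ∅, {33} × {x1}, {33} × {x2}, {32, 33} × {x1}, {32, 33} × {x2}, {33} × {x1, x2}, {33, 34} × {x1}, {33, 34} × {x2}, {32, 33, 34} × {x1}, {32, 33, 34} × {x2}, {32, 33} × {x1, x2}, {33, 34} × {x1, x2}, {32, 33, 34} × {x1, x2}}; |τ_{X×Y}| = 25.

Enumerate products U × V with U ∈ τ_X, V ∈ τ_Y (deduplicated):
  ∅ × ∅ = {} (∅)
  {33} × {x1} = {(33,x1)}
  {33} × {x2} = {(33,x2)}
  {32, 33} × {x1} = {(32,x1), (33,x1)}
  {32, 33} × {x2} = {(32,x2), (33,x2)}
  {33} × {x1, x2} = {(33,x1), (33,x2)}
  {33, 34} × {x1} = {(33,x1), (34,x1)}
  {33, 34} × {x2} = {(33,x2), (34,x2)}
  {32, 33, 34} × {x1} = {(32,x1), (33,x1), (34,x1)}
  {32, 33, 34} × {x2} = {(32,x2), (33,x2), (34,x2)}
  {32, 33} × {x1, x2} = {(32,x1), (32,x2), (33,x1), (33,x2)}
  {33, 34} × {x1, x2} = {(33,x1), (33,x2), (34,x1), (34,x2)}
  {32, 33, 34} × {x1, x2} = {(32,x1), (32,x2), (33,x1), (33,x2), (34,x1), (34,x2)}
These 13 distinct sets form the basis B.
Close under arbitrary unions to get τ_{X×Y}; counting gives |τ_{X×Y}| = 25.


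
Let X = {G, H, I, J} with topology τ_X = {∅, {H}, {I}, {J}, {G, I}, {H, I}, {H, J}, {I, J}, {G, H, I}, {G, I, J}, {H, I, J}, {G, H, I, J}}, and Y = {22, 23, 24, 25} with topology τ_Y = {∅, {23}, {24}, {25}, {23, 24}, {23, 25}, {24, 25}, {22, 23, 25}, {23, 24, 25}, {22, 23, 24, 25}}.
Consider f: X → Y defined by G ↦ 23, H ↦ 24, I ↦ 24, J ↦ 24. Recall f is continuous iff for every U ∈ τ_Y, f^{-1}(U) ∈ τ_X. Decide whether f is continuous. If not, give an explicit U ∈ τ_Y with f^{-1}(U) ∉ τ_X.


f is NOT continuous.

Compute f^{-1}(U) for each U ∈ τ_Y:
  U = ∅: f^{-1}(U) = ∅ ∈ τ_X ✓.
  U = {23}: f^{-1}(U) = {G} ∉ τ_X ✗.
  U = {24}: f^{-1}(U) = {H, I, J} ∈ τ_X ✓.
  U = {25}: f^{-1}(U) = ∅ ∈ τ_X ✓.
  U = {23, 24}: f^{-1}(U) = {G, H, I, J} ∈ τ_X ✓.
  U = {23, 25}: f^{-1}(U) = {G} ∉ τ_X ✗.
  U = {24, 25}: f^{-1}(U) = {H, I, J} ∈ τ_X ✓.
  U = {22, 23, 25}: f^{-1}(U) = {G} ∉ τ_X ✗.
  U = {23, 24, 25}: f^{-1}(U) = {G, H, I, J} ∈ τ_X ✓.
  U = {22, 23, 24, 25}: f^{-1}(U) = {G, H, I, J} ∈ τ_X ✓.
Found U = {23} with f^{-1}(U) = {G} not in τ_X. Therefore f is NOT continuous.


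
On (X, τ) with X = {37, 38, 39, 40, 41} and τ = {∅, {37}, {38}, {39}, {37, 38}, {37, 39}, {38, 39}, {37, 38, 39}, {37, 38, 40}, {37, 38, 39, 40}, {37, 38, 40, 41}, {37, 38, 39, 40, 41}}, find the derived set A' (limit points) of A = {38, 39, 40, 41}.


A' = {40, 41}

For each x ∈ X, list the open sets U ∈ τ with x ∈ U, then check whether U ∩ (A ∖ {x}) ≠ ∅ for every such U.
  x = 37: open {37} ∋ x has {37} ∩ (A ∖ {37}) = ∅, so x is NOT a limit point.
  x = 38: open {38} ∋ x has {38} ∩ (A ∖ {38}) = ∅, so x is NOT a limit point.
  x = 39: open {39} ∋ x has {39} ∩ (A ∖ {39}) = ∅, so x is NOT a limit point.
  x = 40: opens ∋ x are {37, 38, 40}, {37, 38, 39, 40}, {37, 38, 40, 41}, {37, 38, 39, 40, 41}; each meets A ∖ {40}, so x IS a limit point.
  x = 41: opens ∋ x are {37, 38, 40, 41}, {37, 38, 39, 40, 41}; each meets A ∖ {41}, so x IS a limit point.
Collecting: A' = {40, 41}.
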